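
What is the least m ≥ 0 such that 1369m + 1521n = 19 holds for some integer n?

190

Euclid: 1521 = 1·1369 + 152; 1369 = 9·152 + 1; 152 = 152·1 + 0 → gcd = 1; 19 = 1·19.
Back-substitution yields 1369·(10) + 1521·(-9) = 1, so one solution is m = 10·19 = 190, n = -9·19 = -171.
Solutions in m differ by 1521/1 = 1521; the one in [0, 1521) is 190 mod 1521 = 190.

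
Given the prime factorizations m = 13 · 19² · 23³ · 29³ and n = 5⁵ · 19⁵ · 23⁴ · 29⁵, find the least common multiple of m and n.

max exponent per prime: 5⁵ · 13 · 19⁵ · 23⁴ · 29⁵ = 577381297744930558384375

577381297744930558384375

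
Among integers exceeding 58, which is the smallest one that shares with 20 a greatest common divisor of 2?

gcd(k, 20) = 2 forces 2 | k; write k = 2s. Then gcd(2s, 2·10) = 2·gcd(s, 10), so need gcd(s, 10) = 1.
2s > 58 gives s ≥ 30. The least s ≥ 30 coprime to 10 is 31, so k = 2·31 = 62.

62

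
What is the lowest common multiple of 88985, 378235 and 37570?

299290547270

88985 = 5 · 13 · 37²; 378235 = 5 · 11 · 13 · 23²; 37570 = 2 · 5 · 13 · 17²
lcm takes max exponent of each prime: 2 · 5 · 11 · 13 · 17² · 23² · 37² = 299290547270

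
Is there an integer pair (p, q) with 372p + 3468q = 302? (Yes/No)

gcd(372, 3468): 3468 = 9·372 + 120; 372 = 3·120 + 12; 120 = 10·12 + 0 → 12
12 does not divide 302, so a solution does not exist.

No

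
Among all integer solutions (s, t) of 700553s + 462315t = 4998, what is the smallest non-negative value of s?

gcd(700553, 462315) = 833 (Euclid: 700553 = 1·462315 + 238238; 462315 = 1·238238 + 224077; 238238 = 1·224077 + 14161; 224077 = 15·14161 + 11662; 14161 = 1·11662 + 2499; 11662 = 4·2499 + 1666; 2499 = 1·1666 + 833; 1666 = 2·833 + 0), and 833 | 4998.
Extended Euclid: 700553·(196) + 462315·(-297) = 833. Scale by 6: s₀ = 1176.
General solution s = s₀ + 555k; reducing mod 555 gives s = 66 (and t = -100).

66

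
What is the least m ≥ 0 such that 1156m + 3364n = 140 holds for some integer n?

748

Euclid: 3364 = 2·1156 + 1052; 1156 = 1·1052 + 104; 1052 = 10·104 + 12; 104 = 8·12 + 8; 12 = 1·8 + 4; 8 = 2·4 + 0 → gcd = 4; 140 = 4·35.
Back-substitution yields 1156·(-291) + 3364·(100) = 4, so one solution is m = -291·35 = -10185, n = 100·35 = 3500.
Solutions in m differ by 3364/4 = 841; the one in [0, 841) is -10185 mod 841 = 748.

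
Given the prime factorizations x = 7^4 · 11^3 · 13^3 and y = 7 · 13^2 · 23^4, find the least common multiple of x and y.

max exponent per prime: 7^4 · 11^3 · 13^3 · 23^4 = 1964769539619887

1964769539619887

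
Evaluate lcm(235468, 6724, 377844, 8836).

60331540555068

lcm(235468, 6724) = 235468·6724/gcd = 1583286832/4 = 395821708
lcm(395821708, 377844) = 395821708·377844/gcd = 149558857437552/5476 = 27311697852
lcm(27311697852, 8836) = 27311697852·8836/gcd = 241326162220272/4 = 60331540555068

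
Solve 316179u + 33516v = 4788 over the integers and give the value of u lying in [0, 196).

28

Reduce mod 33516: 316179u ≡ 4788 (mod 33516). With g = gcd(316179, 33516) = 171 dividing 4788, divide through: 1849u ≡ 28 (mod 196).
Since gcd(1849, 196) = 1, u ≡ 28·(1849)⁻¹ ≡ 28 (mod 196). Smallest non-negative: 28.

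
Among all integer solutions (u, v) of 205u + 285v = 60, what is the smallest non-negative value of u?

gcd(205, 285) = 5 (Euclid: 285 = 1·205 + 80; 205 = 2·80 + 45; 80 = 1·45 + 35; 45 = 1·35 + 10; 35 = 3·10 + 5; 10 = 2·5 + 0), and 5 | 60.
Extended Euclid: 205·(-25) + 285·(18) = 5. Scale by 12: u₀ = -300.
General solution u = u₀ + 57t; reducing mod 57 gives u = 42 (and v = -30).

42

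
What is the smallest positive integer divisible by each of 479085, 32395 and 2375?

4084199625

lcm(479085, 32395) = 479085·32395/gcd = 15519958575/95 = 163367985
lcm(163367985, 2375) = 163367985·2375/gcd = 387998964375/95 = 4084199625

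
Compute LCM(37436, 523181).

gcd first: 523181 = 13·37436 + 36513; 37436 = 1·36513 + 923; 36513 = 39·923 + 516; 923 = 1·516 + 407; 516 = 1·407 + 109; 407 = 3·109 + 80; 109 = 1·80 + 29; 80 = 2·29 + 22; 29 = 1·22 + 7; 22 = 3·7 + 1; 7 = 7·1 + 0 → gcd = 1
lcm = 37436·523181/gcd = 19585803916/1 = 19585803916

19585803916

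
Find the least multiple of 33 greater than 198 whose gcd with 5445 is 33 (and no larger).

231

gcd(a, 5445) = 33 forces 33 | a; write a = 33s. Then gcd(33s, 33·165) = 33·gcd(s, 165), so need gcd(s, 165) = 1.
33s > 198 gives s ≥ 7. The least s ≥ 7 coprime to 165 is 7, so a = 33·7 = 231.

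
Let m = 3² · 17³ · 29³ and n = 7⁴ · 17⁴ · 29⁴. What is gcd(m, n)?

119823157

min exponent per shared prime: 17³ · 29³ = 119823157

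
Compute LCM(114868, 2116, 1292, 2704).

114868 = 2² · 13 · 47²; 2116 = 2² · 23²; 1292 = 2² · 17 · 19; 2704 = 2⁴ · 13²
lcm takes max exponent of each prime: 2⁴ · 13² · 17 · 19 · 23² · 47² = 1020611828912

1020611828912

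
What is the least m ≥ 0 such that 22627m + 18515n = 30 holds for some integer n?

11770

Euclid: 22627 = 1·18515 + 4112; 18515 = 4·4112 + 2067; 4112 = 1·2067 + 2045; 2067 = 1·2045 + 22; 2045 = 92·22 + 21; 22 = 1·21 + 1; 21 = 21·1 + 0 → gcd = 1; 30 = 1·30.
Back-substitution yields 22627·(-842) + 18515·(1029) = 1, so one solution is m = -842·30 = -25260, n = 1029·30 = 30870.
Solutions in m differ by 18515/1 = 18515; the one in [0, 18515) is -25260 mod 18515 = 11770.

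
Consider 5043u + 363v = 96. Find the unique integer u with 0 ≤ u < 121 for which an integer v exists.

72

gcd(5043, 363) = 3 (Euclid: 5043 = 13·363 + 324; 363 = 1·324 + 39; 324 = 8·39 + 12; 39 = 3·12 + 3; 12 = 4·3 + 0), and 3 | 96.
Extended Euclid: 5043·(-28) + 363·(389) = 3. Scale by 32: u₀ = -896.
General solution u = u₀ + 121t; reducing mod 121 gives u = 72 (and v = -1000).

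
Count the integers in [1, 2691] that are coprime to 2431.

2125

2431 = 11·13·17. Inclusion–exclusion on these primes:
2691 − ⌊2691/11⌋ − ⌊2691/13⌋ − ⌊2691/17⌋ + ⌊2691/143⌋ + ⌊2691/187⌋ + ⌊2691/221⌋ − ⌊2691/2431⌋ = 2125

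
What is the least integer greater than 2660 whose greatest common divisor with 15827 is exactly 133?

2926

gcd(k, 15827) = 133 forces 133 | k; write k = 133s. Then gcd(133s, 133·119) = 133·gcd(s, 119), so need gcd(s, 119) = 1.
133s > 2660 gives s ≥ 21. The least s ≥ 21 coprime to 119 is 22, so k = 133·22 = 2926.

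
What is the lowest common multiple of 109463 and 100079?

109463 = 17 · 47 · 137; 100079 = 7 · 17 · 29²
max exponents: 7 · 17 · 29² · 47 · 137 = 644408681

644408681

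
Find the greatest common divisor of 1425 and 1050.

1425 = 3 · 5² · 19
1050 = 2 · 3 · 5² · 7
Common: 3 · 5² = 75

75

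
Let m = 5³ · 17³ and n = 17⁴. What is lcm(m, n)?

10440125

max exponent per prime: 5³ · 17⁴ = 10440125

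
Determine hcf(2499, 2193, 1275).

gcd(2499, 2193): 2499 = 1·2193 + 306; 2193 = 7·306 + 51; 306 = 6·51 + 0 → 51
gcd(51, 1275): 1275 = 25·51 + 0 → 51

51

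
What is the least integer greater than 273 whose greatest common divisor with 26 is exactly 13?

26 = 13·2. Any k with gcd(k, 26) = 13 is a multiple of 13, say 13s, with s coprime to 2.
Need s > 273/13, so s ≥ 22. First s ≥ 22 with gcd(s, 2) = 1 is s = 23. Thus k = 13·23 = 299.

299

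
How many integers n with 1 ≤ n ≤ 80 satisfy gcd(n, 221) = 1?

Prime factors of 221: 13, 17. Count integers ≤ 80 divisible by none of them.
By inclusion–exclusion: 80 − ⌊80/13⌋ − ⌊80/17⌋ + ⌊80/221⌋ = 70.

70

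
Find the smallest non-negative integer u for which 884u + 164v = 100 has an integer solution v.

Reduce mod 164: 884u ≡ 100 (mod 164). With g = gcd(884, 164) = 4 dividing 100, divide through: 221u ≡ 25 (mod 41).
Since gcd(221, 41) = 1, u ≡ 25·(221)⁻¹ ≡ 40 (mod 41). Smallest non-negative: 40.

40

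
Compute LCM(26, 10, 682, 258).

26 = 2 · 13; 10 = 2 · 5; 682 = 2 · 11 · 31; 258 = 2 · 3 · 43
lcm takes max exponent of each prime: 2 · 3 · 5 · 11 · 13 · 31 · 43 = 5718570

5718570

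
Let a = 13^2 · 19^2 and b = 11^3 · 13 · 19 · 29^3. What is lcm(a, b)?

1980459454831

max exponent per prime: 11^3 · 13^2 · 19^2 · 29^3 = 1980459454831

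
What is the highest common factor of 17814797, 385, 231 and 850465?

gcd(17814797, 385): 17814797 = 46272·385 + 77; 385 = 5·77 + 0 → 77
gcd(77, 231): 231 = 3·77 + 0 → 77
gcd(77, 850465): 850465 = 11045·77 + 0 → 77

77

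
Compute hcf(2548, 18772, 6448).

2548 = 2² · 7² · 13; 18772 = 2² · 13 · 19²; 6448 = 2⁴ · 13 · 31
gcd takes min exponent of each prime: 2² · 13 = 52

52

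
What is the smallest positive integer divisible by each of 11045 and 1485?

11045 = 5 · 47²; 1485 = 3³ · 5 · 11
max exponents: 3³ · 5 · 11 · 47² = 3280365

3280365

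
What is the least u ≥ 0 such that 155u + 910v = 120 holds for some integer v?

36

Reduce mod 910: 155u ≡ 120 (mod 910). With g = gcd(155, 910) = 5 dividing 120, divide through: 31u ≡ 24 (mod 182).
Since gcd(31, 182) = 1, u ≡ 24·(31)⁻¹ ≡ 36 (mod 182). Smallest non-negative: 36.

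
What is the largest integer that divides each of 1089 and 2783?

1089 = 3² · 11²
2783 = 11² · 23
Common: 11² = 121

121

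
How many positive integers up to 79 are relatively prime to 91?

62

Prime factors of 91: 7, 13. Count integers ≤ 79 divisible by none of them.
By inclusion–exclusion: 79 − ⌊79/7⌋ − ⌊79/13⌋ + ⌊79/91⌋ = 62.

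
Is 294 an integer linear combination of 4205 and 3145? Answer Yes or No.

No

gcd(4205, 3145): 4205 = 1·3145 + 1060; 3145 = 2·1060 + 1025; 1060 = 1·1025 + 35; 1025 = 29·35 + 10; 35 = 3·10 + 5; 10 = 2·5 + 0 → 5
5 does not divide 294, so a solution does not exist.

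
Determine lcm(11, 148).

11 = 11; 148 = 2² · 37
max exponents: 2² · 11 · 37 = 1628

1628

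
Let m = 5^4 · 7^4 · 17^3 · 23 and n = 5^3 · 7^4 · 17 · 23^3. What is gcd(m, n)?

min exponent per shared prime: 5^3 · 7^4 · 17 · 23 = 117348875

117348875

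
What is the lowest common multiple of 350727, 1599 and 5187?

lcm(350727, 1599) = 350727·1599/gcd = 560812473/39 = 14379807
lcm(14379807, 5187) = 14379807·5187/gcd = 74588058909/39 = 1912514331

1912514331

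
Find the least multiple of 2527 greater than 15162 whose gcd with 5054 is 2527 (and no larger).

17689

5054 = 2527·2. Any t with gcd(t, 5054) = 2527 is a multiple of 2527, say 2527s, with s coprime to 2.
Need s > 15162/2527, so s ≥ 7. First s ≥ 7 with gcd(s, 2) = 1 is s = 7. Thus t = 2527·7 = 17689.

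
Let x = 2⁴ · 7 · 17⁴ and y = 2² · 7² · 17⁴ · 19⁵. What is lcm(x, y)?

162136111429936

max exponent per prime: 2⁴ · 7² · 17⁴ · 19⁵ = 162136111429936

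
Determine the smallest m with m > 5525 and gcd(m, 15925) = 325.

5850

Multiples of 325 above 5525: 325·18, 325·19, … . Need the cofactor coprime to 15925/325 = 49.
Checking s = 18, 19, … the first with gcd(s, 49) = 1 is s = 18, giving 5850.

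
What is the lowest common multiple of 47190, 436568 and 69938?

24602789640

lcm(47190, 436568) = 47190·436568/gcd = 20601643920/242 = 85130760
lcm(85130760, 69938) = 85130760·69938/gcd = 5953875092880/242 = 24602789640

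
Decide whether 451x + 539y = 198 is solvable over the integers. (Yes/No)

By Bézout, 451x + 539y = 198 has integer solutions iff gcd(451, 539) | 198.
Euclid: 539 = 1·451 + 88; 451 = 5·88 + 11; 88 = 8·11 + 0. gcd = 11; 198 mod 11 = 0. Yes.

Yes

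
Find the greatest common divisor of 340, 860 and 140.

20

340 = 2² · 5 · 17; 860 = 2² · 5 · 43; 140 = 2² · 5 · 7
gcd takes min exponent of each prime: 2² · 5 = 20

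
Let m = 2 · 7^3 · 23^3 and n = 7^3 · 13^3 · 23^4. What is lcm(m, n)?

max exponent per prime: 2 · 7^3 · 13^3 · 23^4 = 421760124422

421760124422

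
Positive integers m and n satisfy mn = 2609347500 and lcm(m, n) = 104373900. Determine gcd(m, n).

25

From gcd × lcm = mn: gcd = 2609347500 / 104373900 = 25.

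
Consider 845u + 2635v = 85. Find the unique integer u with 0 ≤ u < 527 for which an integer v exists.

Euclid: 2635 = 3·845 + 100; 845 = 8·100 + 45; 100 = 2·45 + 10; 45 = 4·10 + 5; 10 = 2·5 + 0 → gcd = 5; 85 = 5·17.
Back-substitution yields 845·(237) + 2635·(-76) = 5, so one solution is u = 237·17 = 4029, v = -76·17 = -1292.
Solutions in u differ by 2635/5 = 527; the one in [0, 527) is 4029 mod 527 = 340.

340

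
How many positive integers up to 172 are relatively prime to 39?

106

39 = 3·13. Inclusion–exclusion on these primes:
172 − ⌊172/3⌋ − ⌊172/13⌋ + ⌊172/39⌋ = 106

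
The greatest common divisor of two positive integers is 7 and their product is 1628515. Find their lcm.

For any two positive integers, gcd × lcm equals their product. Hence lcm = 1628515 / 7 = 232645.

232645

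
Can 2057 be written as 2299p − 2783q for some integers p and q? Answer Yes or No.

Yes

gcd(2299, 2783): 2783 = 1·2299 + 484; 2299 = 4·484 + 363; 484 = 1·363 + 121; 363 = 3·121 + 0 → 121
121 divides 2057, so a solution exists.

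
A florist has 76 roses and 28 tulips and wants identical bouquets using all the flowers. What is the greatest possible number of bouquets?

76 = 2² · 19
28 = 2² · 7
Common: 2² = 4

4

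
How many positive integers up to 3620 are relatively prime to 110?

110 = 2·5·11. Inclusion–exclusion on these primes:
3620 − ⌊3620/2⌋ − ⌊3620/5⌋ − ⌊3620/11⌋ + ⌊3620/10⌋ + ⌊3620/22⌋ + ⌊3620/55⌋ − ⌊3620/110⌋ = 1316

1316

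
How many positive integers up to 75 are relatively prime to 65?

65 = 5·13. Inclusion–exclusion on these primes:
75 − ⌊75/5⌋ − ⌊75/13⌋ + ⌊75/65⌋ = 56

56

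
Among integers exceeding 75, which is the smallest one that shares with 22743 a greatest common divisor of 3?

78

22743 = 3·7581. Any k with gcd(k, 22743) = 3 is a multiple of 3, say 3s, with s coprime to 7581.
Need s > 75/3, so s ≥ 26. First s ≥ 26 with gcd(s, 7581) = 1 is s = 26. Thus k = 3·26 = 78.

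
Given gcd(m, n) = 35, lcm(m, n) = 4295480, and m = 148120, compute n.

1015

Using mn = gcd(m,n)·lcm(m,n) = 35·4295480 = 150341800, we get n = 150341800/148120 = 1015.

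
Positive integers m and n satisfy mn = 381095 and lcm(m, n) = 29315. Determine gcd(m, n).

13

From gcd × lcm = mn: gcd = 381095 / 29315 = 13.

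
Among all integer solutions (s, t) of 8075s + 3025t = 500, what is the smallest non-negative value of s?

60

gcd(8075, 3025) = 25 (Euclid: 8075 = 2·3025 + 2025; 3025 = 1·2025 + 1000; 2025 = 2·1000 + 25; 1000 = 40·25 + 0), and 25 | 500.
Extended Euclid: 8075·(3) + 3025·(-8) = 25. Scale by 20: s₀ = 60.
General solution s = s₀ + 121k; reducing mod 121 gives s = 60 (and t = -160).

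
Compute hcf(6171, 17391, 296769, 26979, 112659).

gcd(6171, 17391): 17391 = 2·6171 + 5049; 6171 = 1·5049 + 1122; 5049 = 4·1122 + 561; 1122 = 2·561 + 0 → 561
gcd(561, 296769): 296769 = 529·561 + 0 → 561
gcd(561, 26979): 26979 = 48·561 + 51; 561 = 11·51 + 0 → 51
gcd(51, 112659): 112659 = 2209·51 + 0 → 51

51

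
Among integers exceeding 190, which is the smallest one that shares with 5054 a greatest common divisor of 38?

5054 = 38·133. Any k with gcd(k, 5054) = 38 is a multiple of 38, say 38s, with s coprime to 133.
Need s > 190/38, so s ≥ 6. First s ≥ 6 with gcd(s, 133) = 1 is s = 6. Thus k = 38·6 = 228.

228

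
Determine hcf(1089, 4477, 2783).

121

gcd(1089, 4477): 4477 = 4·1089 + 121; 1089 = 9·121 + 0 → 121
gcd(121, 2783): 2783 = 23·121 + 0 → 121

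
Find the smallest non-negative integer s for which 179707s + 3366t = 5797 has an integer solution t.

Reduce mod 3366: 179707s ≡ 5797 (mod 3366). With g = gcd(179707, 3366) = 187 dividing 5797, divide through: 961s ≡ 31 (mod 18).
Since gcd(961, 18) = 1, s ≡ 31·(961)⁻¹ ≡ 7 (mod 18). Smallest non-negative: 7.

7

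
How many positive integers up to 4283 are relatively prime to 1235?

Prime factors of 1235: 5, 13, 19. Count integers ≤ 4283 divisible by none of them.
By inclusion–exclusion: 4283 − ⌊4283/5⌋ − ⌊4283/13⌋ − ⌊4283/19⌋ + ⌊4283/65⌋ + ⌊4283/95⌋ + ⌊4283/247⌋ − ⌊4283/1235⌋ = 2997.

2997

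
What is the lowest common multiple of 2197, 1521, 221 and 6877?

177818589

lcm(2197, 1521) = 2197·1521/gcd = 3341637/169 = 19773
lcm(19773, 221) = 19773·221/gcd = 4369833/13 = 336141
lcm(336141, 6877) = 336141·6877/gcd = 2311641657/13 = 177818589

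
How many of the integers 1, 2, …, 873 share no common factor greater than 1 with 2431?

689

2431 = 11·13·17. Inclusion–exclusion on these primes:
873 − ⌊873/11⌋ − ⌊873/13⌋ − ⌊873/17⌋ + ⌊873/143⌋ + ⌊873/187⌋ + ⌊873/221⌋ − ⌊873/2431⌋ = 689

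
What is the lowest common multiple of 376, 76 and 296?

lcm(376, 76) = 376·76/gcd = 28576/4 = 7144
lcm(7144, 296) = 7144·296/gcd = 2114624/8 = 264328

264328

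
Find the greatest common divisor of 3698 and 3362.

Euclid: 3698 = 1·3362 + 336; 3362 = 10·336 + 2; 336 = 168·2 + 0. Last nonzero remainder: 2.

2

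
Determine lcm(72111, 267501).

494609349

gcd first: 267501 = 3·72111 + 51168; 72111 = 1·51168 + 20943; 51168 = 2·20943 + 9282; 20943 = 2·9282 + 2379; 9282 = 3·2379 + 2145; 2379 = 1·2145 + 234; 2145 = 9·234 + 39; 234 = 6·39 + 0 → gcd = 39
lcm = 72111·267501/gcd = 19289764611/39 = 494609349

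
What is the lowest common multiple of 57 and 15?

gcd first: 57 = 3·15 + 12; 15 = 1·12 + 3; 12 = 4·3 + 0 → gcd = 3
lcm = 57·15/gcd = 855/3 = 285

285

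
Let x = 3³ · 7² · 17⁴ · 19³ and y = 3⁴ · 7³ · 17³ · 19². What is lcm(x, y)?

15916062185037

max exponent per prime: 3⁴ · 7³ · 17⁴ · 19³ = 15916062185037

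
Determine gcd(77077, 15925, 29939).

gcd(77077, 15925): 77077 = 4·15925 + 13377; 15925 = 1·13377 + 2548; 13377 = 5·2548 + 637; 2548 = 4·637 + 0 → 637
gcd(637, 29939): 29939 = 47·637 + 0 → 637

637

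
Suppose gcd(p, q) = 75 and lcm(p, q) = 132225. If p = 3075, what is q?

Using pq = gcd(p,q)·lcm(p,q) = 75·132225 = 9916875, we get q = 9916875/3075 = 3225.

3225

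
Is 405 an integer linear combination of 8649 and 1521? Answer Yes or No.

Yes

By Bézout, 8649p + 1521q = 405 has integer solutions iff gcd(8649, 1521) | 405.
Euclid: 8649 = 5·1521 + 1044; 1521 = 1·1044 + 477; 1044 = 2·477 + 90; 477 = 5·90 + 27; 90 = 3·27 + 9; 27 = 3·9 + 0. gcd = 9; 405 mod 9 = 0. Yes.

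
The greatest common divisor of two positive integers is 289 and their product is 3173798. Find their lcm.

10982

For any two positive integers, gcd × lcm equals their product. Hence lcm = 3173798 / 289 = 10982.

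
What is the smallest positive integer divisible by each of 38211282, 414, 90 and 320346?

38211282 = 2 · 3² · 31² · 47²; 414 = 2 · 3² · 23; 90 = 2 · 3² · 5; 320346 = 2 · 3² · 13 · 37²
lcm takes max exponent of each prime: 2 · 3² · 5 · 13 · 23 · 31² · 37² · 47² = 78205311361710

78205311361710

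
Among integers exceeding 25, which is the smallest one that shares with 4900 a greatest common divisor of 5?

4900 = 5·980. Any x with gcd(x, 4900) = 5 is a multiple of 5, say 5s, with s coprime to 980.
Need s > 25/5, so s ≥ 6. First s ≥ 6 with gcd(s, 980) = 1 is s = 9. Thus x = 5·9 = 45.

45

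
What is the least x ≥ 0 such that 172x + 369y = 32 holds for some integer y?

86

Reduce mod 369: 172x ≡ 32 (mod 369). With g = gcd(172, 369) = 1 dividing 32, divide through: 172x ≡ 32 (mod 369).
Since gcd(172, 369) = 1, x ≡ 32·(172)⁻¹ ≡ 86 (mod 369). Smallest non-negative: 86.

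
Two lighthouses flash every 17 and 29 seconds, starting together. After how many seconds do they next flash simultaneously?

493

gcd first: 29 = 1·17 + 12; 17 = 1·12 + 5; 12 = 2·5 + 2; 5 = 2·2 + 1; 2 = 2·1 + 0 → gcd = 1
lcm = 17·29/gcd = 493/1 = 493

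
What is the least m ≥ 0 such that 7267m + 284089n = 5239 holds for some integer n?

gcd(7267, 284089) = 169 (Euclid: 284089 = 39·7267 + 676; 7267 = 10·676 + 507; 676 = 1·507 + 169; 507 = 3·169 + 0), and 169 | 5239.
Extended Euclid: 7267·(-430) + 284089·(11) = 169. Scale by 31: m₀ = -13330.
General solution m = m₀ + 1681t; reducing mod 1681 gives m = 118 (and n = -3).

118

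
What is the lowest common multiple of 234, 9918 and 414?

2965482

234 = 2 · 3² · 13; 9918 = 2 · 3² · 19 · 29; 414 = 2 · 3² · 23
lcm takes max exponent of each prime: 2 · 3² · 13 · 19 · 23 · 29 = 2965482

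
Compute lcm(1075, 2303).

1075 = 5² · 43; 2303 = 7² · 47
max exponents: 5² · 7² · 43 · 47 = 2475725

2475725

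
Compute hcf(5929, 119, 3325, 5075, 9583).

7

5929 = 7² · 11²; 119 = 7 · 17; 3325 = 5² · 7 · 19; 5075 = 5² · 7 · 29; 9583 = 7 · 37²
gcd takes min exponent of each prime: 7 = 7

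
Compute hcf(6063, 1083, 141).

gcd(6063, 1083): 6063 = 5·1083 + 648; 1083 = 1·648 + 435; 648 = 1·435 + 213; 435 = 2·213 + 9; 213 = 23·9 + 6; 9 = 1·6 + 3; 6 = 2·3 + 0 → 3
gcd(3, 141): 141 = 47·3 + 0 → 3

3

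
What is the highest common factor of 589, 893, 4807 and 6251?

19

gcd(589, 893): 893 = 1·589 + 304; 589 = 1·304 + 285; 304 = 1·285 + 19; 285 = 15·19 + 0 → 19
gcd(19, 4807): 4807 = 253·19 + 0 → 19
gcd(19, 6251): 6251 = 329·19 + 0 → 19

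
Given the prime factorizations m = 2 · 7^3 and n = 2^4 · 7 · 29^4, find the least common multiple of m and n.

max exponent per prime: 2^4 · 7^3 · 29^4 = 3881558128

3881558128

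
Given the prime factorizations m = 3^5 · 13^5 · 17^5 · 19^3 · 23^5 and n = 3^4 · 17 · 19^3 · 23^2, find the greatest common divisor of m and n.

min exponent per shared prime: 3^4 · 17 · 19^3 · 23^2 = 4996321947

4996321947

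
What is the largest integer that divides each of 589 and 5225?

19

Euclid: 5225 = 8·589 + 513; 589 = 1·513 + 76; 513 = 6·76 + 57; 76 = 1·57 + 19; 57 = 3·19 + 0. Last nonzero remainder: 19.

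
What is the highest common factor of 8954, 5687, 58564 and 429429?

121

gcd(8954, 5687): 8954 = 1·5687 + 3267; 5687 = 1·3267 + 2420; 3267 = 1·2420 + 847; 2420 = 2·847 + 726; 847 = 1·726 + 121; 726 = 6·121 + 0 → 121
gcd(121, 58564): 58564 = 484·121 + 0 → 121
gcd(121, 429429): 429429 = 3549·121 + 0 → 121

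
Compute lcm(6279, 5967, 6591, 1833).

6279 = 3 · 7 · 13 · 23; 5967 = 3³ · 13 · 17; 6591 = 3 · 13³; 1833 = 3 · 13 · 47
lcm takes max exponent of each prime: 3³ · 7 · 13³ · 17 · 23 · 47 = 7630736841

7630736841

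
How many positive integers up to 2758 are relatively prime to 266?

Prime factors of 266: 2, 7, 19. Count integers ≤ 2758 divisible by none of them.
By inclusion–exclusion: 2758 − ⌊2758/2⌋ − ⌊2758/7⌋ − ⌊2758/19⌋ + ⌊2758/14⌋ + ⌊2758/38⌋ + ⌊2758/133⌋ − ⌊2758/266⌋ = 1119.

1119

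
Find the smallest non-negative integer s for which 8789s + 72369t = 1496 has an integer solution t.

Reduce mod 72369: 8789s ≡ 1496 (mod 72369). With g = gcd(8789, 72369) = 187 dividing 1496, divide through: 47s ≡ 8 (mod 387).
Since gcd(47, 387) = 1, s ≡ 8·(47)⁻¹ ≡ 346 (mod 387). Smallest non-negative: 346.

346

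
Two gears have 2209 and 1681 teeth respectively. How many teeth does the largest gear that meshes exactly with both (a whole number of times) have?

Euclid: 2209 = 1·1681 + 528; 1681 = 3·528 + 97; 528 = 5·97 + 43; 97 = 2·43 + 11; 43 = 3·11 + 10; 11 = 1·10 + 1; 10 = 10·1 + 0. Last nonzero remainder: 1.

1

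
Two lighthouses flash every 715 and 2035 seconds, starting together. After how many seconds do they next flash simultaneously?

715 = 5 · 11 · 13; 2035 = 5 · 11 · 37
max exponents: 5 · 11 · 13 · 37 = 26455

26455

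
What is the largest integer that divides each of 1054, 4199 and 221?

1054 = 2 · 17 · 31; 4199 = 13 · 17 · 19; 221 = 13 · 17
gcd takes min exponent of each prime: 17 = 17

17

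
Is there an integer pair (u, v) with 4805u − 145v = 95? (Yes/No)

Yes

gcd(4805, 145): 4805 = 33·145 + 20; 145 = 7·20 + 5; 20 = 4·5 + 0 → 5
5 divides 95, so a solution exists.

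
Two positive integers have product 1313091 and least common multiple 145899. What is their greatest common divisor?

From gcd × lcm = mn: gcd = 1313091 / 145899 = 9.

9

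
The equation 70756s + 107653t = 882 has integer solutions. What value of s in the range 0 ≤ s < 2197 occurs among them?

70

Reduce mod 107653: 70756s ≡ 882 (mod 107653). With g = gcd(70756, 107653) = 49 dividing 882, divide through: 1444s ≡ 18 (mod 2197).
Since gcd(1444, 2197) = 1, s ≡ 18·(1444)⁻¹ ≡ 70 (mod 2197). Smallest non-negative: 70.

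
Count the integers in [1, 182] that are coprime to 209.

157

Prime factors of 209: 11, 19. Count integers ≤ 182 divisible by none of them.
By inclusion–exclusion: 182 − ⌊182/11⌋ − ⌊182/19⌋ + ⌊182/209⌋ = 157.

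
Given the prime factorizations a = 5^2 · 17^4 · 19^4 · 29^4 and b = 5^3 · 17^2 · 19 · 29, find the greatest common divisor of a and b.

min exponent per shared prime: 5^2 · 17^2 · 19 · 29 = 3980975

3980975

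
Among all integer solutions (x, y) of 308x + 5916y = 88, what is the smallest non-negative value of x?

1268

Reduce mod 5916: 308x ≡ 88 (mod 5916). With g = gcd(308, 5916) = 4 dividing 88, divide through: 77x ≡ 22 (mod 1479).
Since gcd(77, 1479) = 1, x ≡ 22·(77)⁻¹ ≡ 1268 (mod 1479). Smallest non-negative: 1268.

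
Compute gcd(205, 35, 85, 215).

5

205 = 5 · 41; 35 = 5 · 7; 85 = 5 · 17; 215 = 5 · 43
gcd takes min exponent of each prime: 5 = 5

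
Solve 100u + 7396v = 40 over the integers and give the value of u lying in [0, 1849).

Reduce mod 7396: 100u ≡ 40 (mod 7396). With g = gcd(100, 7396) = 4 dividing 40, divide through: 25u ≡ 10 (mod 1849).
Since gcd(25, 1849) = 1, u ≡ 10·(25)⁻¹ ≡ 740 (mod 1849). Smallest non-negative: 740.

740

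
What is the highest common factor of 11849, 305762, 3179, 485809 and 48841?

289

11849 = 17² · 41; 305762 = 2 · 17² · 23²; 3179 = 11 · 17²; 485809 = 17² · 41²; 48841 = 13² · 17²
gcd takes min exponent of each prime: 17² = 289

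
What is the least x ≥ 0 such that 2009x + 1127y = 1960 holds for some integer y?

Reduce mod 1127: 2009x ≡ 1960 (mod 1127). With g = gcd(2009, 1127) = 49 dividing 1960, divide through: 41x ≡ 40 (mod 23).
Since gcd(41, 23) = 1, x ≡ 40·(41)⁻¹ ≡ 15 (mod 23). Smallest non-negative: 15.

15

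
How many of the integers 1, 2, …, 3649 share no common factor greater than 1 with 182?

1444

182 = 2·7·13. Inclusion–exclusion on these primes:
3649 − ⌊3649/2⌋ − ⌊3649/7⌋ − ⌊3649/13⌋ + ⌊3649/14⌋ + ⌊3649/26⌋ + ⌊3649/91⌋ − ⌊3649/182⌋ = 1444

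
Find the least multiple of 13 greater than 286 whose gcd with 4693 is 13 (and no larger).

299

4693 = 13·361. Any m with gcd(m, 4693) = 13 is a multiple of 13, say 13s, with s coprime to 361.
Need s > 286/13, so s ≥ 23. First s ≥ 23 with gcd(s, 361) = 1 is s = 23. Thus m = 13·23 = 299.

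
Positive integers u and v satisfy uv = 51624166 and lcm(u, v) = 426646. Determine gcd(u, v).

gcd·lcm = product, so gcd = 51624166/426646 = 121.

121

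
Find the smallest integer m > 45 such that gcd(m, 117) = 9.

117 = 9·13. Any m with gcd(m, 117) = 9 is a multiple of 9, say 9s, with s coprime to 13.
Need s > 45/9, so s ≥ 6. First s ≥ 6 with gcd(s, 13) = 1 is s = 6. Thus m = 9·6 = 54.

54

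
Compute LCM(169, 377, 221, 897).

5748873

169 = 13²; 377 = 13 · 29; 221 = 13 · 17; 897 = 3 · 13 · 23
lcm takes max exponent of each prime: 3 · 13² · 17 · 23 · 29 = 5748873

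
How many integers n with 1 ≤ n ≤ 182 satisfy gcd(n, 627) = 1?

105

Prime factors of 627: 3, 11, 19. Count integers ≤ 182 divisible by none of them.
By inclusion–exclusion: 182 − ⌊182/3⌋ − ⌊182/11⌋ − ⌊182/19⌋ + ⌊182/33⌋ + ⌊182/57⌋ + ⌊182/209⌋ − ⌊182/627⌋ = 105.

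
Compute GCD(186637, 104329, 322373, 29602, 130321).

gcd(186637, 104329): 186637 = 1·104329 + 82308; 104329 = 1·82308 + 22021; 82308 = 3·22021 + 16245; 22021 = 1·16245 + 5776; 16245 = 2·5776 + 4693; 5776 = 1·4693 + 1083; 4693 = 4·1083 + 361; 1083 = 3·361 + 0 → 361
gcd(361, 322373): 322373 = 893·361 + 0 → 361
gcd(361, 29602): 29602 = 82·361 + 0 → 361
gcd(361, 130321): 130321 = 361·361 + 0 → 361

361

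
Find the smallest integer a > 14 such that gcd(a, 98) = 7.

Multiples of 7 above 14: 7·3, 7·4, … . Need the cofactor coprime to 98/7 = 14.
Checking s = 3, 4, … the first with gcd(s, 14) = 1 is s = 3, giving 21.

21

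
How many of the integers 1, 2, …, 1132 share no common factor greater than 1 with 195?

195 = 3·5·13. Inclusion–exclusion on these primes:
1132 − ⌊1132/3⌋ − ⌊1132/5⌋ − ⌊1132/13⌋ + ⌊1132/15⌋ + ⌊1132/39⌋ + ⌊1132/65⌋ − ⌊1132/195⌋ = 558

558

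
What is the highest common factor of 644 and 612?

4

644 = 2² · 7 · 23
612 = 2² · 3² · 17
Common: 2² = 4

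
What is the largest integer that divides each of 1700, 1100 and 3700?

100

gcd(1700, 1100): 1700 = 1·1100 + 600; 1100 = 1·600 + 500; 600 = 1·500 + 100; 500 = 5·100 + 0 → 100
gcd(100, 3700): 3700 = 37·100 + 0 → 100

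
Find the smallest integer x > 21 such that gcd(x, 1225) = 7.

28

gcd(x, 1225) = 7 forces 7 | x; write x = 7s. Then gcd(7s, 7·175) = 7·gcd(s, 175), so need gcd(s, 175) = 1.
7s > 21 gives s ≥ 4. The least s ≥ 4 coprime to 175 is 4, so x = 7·4 = 28.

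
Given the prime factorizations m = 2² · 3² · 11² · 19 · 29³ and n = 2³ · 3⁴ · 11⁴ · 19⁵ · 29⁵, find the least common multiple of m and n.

481840988101647949368

max exponent per prime: 2³ · 3⁴ · 11⁴ · 19⁵ · 29⁵ = 481840988101647949368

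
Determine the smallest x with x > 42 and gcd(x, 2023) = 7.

49

2023 = 7·289. Any x with gcd(x, 2023) = 7 is a multiple of 7, say 7s, with s coprime to 289.
Need s > 42/7, so s ≥ 7. First s ≥ 7 with gcd(s, 289) = 1 is s = 7. Thus x = 7·7 = 49.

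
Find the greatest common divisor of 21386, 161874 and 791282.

34

21386 = 2 · 17² · 37; 161874 = 2 · 3² · 17 · 23²; 791282 = 2 · 17² · 37²
gcd takes min exponent of each prime: 2 · 17 = 34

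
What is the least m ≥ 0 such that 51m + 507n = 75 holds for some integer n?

Euclid: 507 = 9·51 + 48; 51 = 1·48 + 3; 48 = 16·3 + 0 → gcd = 3; 75 = 3·25.
Back-substitution yields 51·(10) + 507·(-1) = 3, so one solution is m = 10·25 = 250, n = -1·25 = -25.
Solutions in m differ by 507/3 = 169; the one in [0, 169) is 250 mod 169 = 81.

81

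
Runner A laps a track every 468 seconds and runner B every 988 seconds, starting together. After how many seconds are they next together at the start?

gcd first: 988 = 2·468 + 52; 468 = 9·52 + 0 → gcd = 52
lcm = 468·988/gcd = 462384/52 = 8892

8892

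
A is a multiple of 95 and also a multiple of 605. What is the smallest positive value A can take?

gcd first: 605 = 6·95 + 35; 95 = 2·35 + 25; 35 = 1·25 + 10; 25 = 2·10 + 5; 10 = 2·5 + 0 → gcd = 5
lcm = 95·605/gcd = 57475/5 = 11495

11495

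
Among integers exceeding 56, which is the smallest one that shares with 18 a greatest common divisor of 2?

18 = 2·9. Any k with gcd(k, 18) = 2 is a multiple of 2, say 2s, with s coprime to 9.
Need s > 56/2, so s ≥ 29. First s ≥ 29 with gcd(s, 9) = 1 is s = 29. Thus k = 2·29 = 58.

58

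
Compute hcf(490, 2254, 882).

gcd(490, 2254): 2254 = 4·490 + 294; 490 = 1·294 + 196; 294 = 1·196 + 98; 196 = 2·98 + 0 → 98
gcd(98, 882): 882 = 9·98 + 0 → 98

98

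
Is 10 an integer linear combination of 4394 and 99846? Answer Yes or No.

Yes

By Bézout, 4394p + 99846q = 10 has integer solutions iff gcd(4394, 99846) | 10.
Euclid: 99846 = 22·4394 + 3178; 4394 = 1·3178 + 1216; 3178 = 2·1216 + 746; 1216 = 1·746 + 470; 746 = 1·470 + 276; 470 = 1·276 + 194; 276 = 1·194 + 82; 194 = 2·82 + 30; 82 = 2·30 + 22; 30 = 1·22 + 8; 22 = 2·8 + 6; 8 = 1·6 + 2; 6 = 3·2 + 0. gcd = 2; 10 mod 2 = 0. Yes.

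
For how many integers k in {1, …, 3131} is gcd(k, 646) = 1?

Prime factors of 646: 2, 17, 19. Count integers ≤ 3131 divisible by none of them.
By inclusion–exclusion: 3131 − ⌊3131/2⌋ − ⌊3131/17⌋ − ⌊3131/19⌋ + ⌊3131/34⌋ + ⌊3131/38⌋ + ⌊3131/323⌋ − ⌊3131/646⌋ = 1397.

1397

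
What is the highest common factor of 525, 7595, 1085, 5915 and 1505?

525 = 3 · 5² · 7; 7595 = 5 · 7² · 31; 1085 = 5 · 7 · 31; 5915 = 5 · 7 · 13²; 1505 = 5 · 7 · 43
gcd takes min exponent of each prime: 5 · 7 = 35

35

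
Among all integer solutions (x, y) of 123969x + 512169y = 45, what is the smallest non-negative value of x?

Euclid: 512169 = 4·123969 + 16293; 123969 = 7·16293 + 9918; 16293 = 1·9918 + 6375; 9918 = 1·6375 + 3543; 6375 = 1·3543 + 2832; 3543 = 1·2832 + 711; 2832 = 3·711 + 699; 711 = 1·699 + 12; 699 = 58·12 + 3; 12 = 4·3 + 0 → gcd = 3; 45 = 3·15.
Back-substitution yields 123969·(-42500) + 512169·(10287) = 3, so one solution is x = -42500·15 = -637500, y = 10287·15 = 154305.
Solutions in x differ by 512169/3 = 170723; the one in [0, 170723) is -637500 mod 170723 = 45392.

45392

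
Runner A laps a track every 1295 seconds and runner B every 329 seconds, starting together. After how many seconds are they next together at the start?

60865

gcd first: 1295 = 3·329 + 308; 329 = 1·308 + 21; 308 = 14·21 + 14; 21 = 1·14 + 7; 14 = 2·7 + 0 → gcd = 7
lcm = 1295·329/gcd = 426055/7 = 60865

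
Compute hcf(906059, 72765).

539

906059 = 7² · 11 · 41²
72765 = 3³ · 5 · 7² · 11
Common: 7² · 11 = 539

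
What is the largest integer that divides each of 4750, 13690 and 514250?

gcd(4750, 13690): 13690 = 2·4750 + 4190; 4750 = 1·4190 + 560; 4190 = 7·560 + 270; 560 = 2·270 + 20; 270 = 13·20 + 10; 20 = 2·10 + 0 → 10
gcd(10, 514250): 514250 = 51425·10 + 0 → 10

10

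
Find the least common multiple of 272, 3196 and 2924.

272 = 2⁴ · 17; 3196 = 2² · 17 · 47; 2924 = 2² · 17 · 43
lcm takes max exponent of each prime: 2⁴ · 17 · 43 · 47 = 549712

549712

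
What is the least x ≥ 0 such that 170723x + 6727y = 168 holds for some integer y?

338

gcd(170723, 6727) = 7 (Euclid: 170723 = 25·6727 + 2548; 6727 = 2·2548 + 1631; 2548 = 1·1631 + 917; 1631 = 1·917 + 714; 917 = 1·714 + 203; 714 = 3·203 + 105; 203 = 1·105 + 98; 105 = 1·98 + 7; 98 = 14·7 + 0), and 7 | 168.
Extended Euclid: 170723·(-66) + 6727·(1675) = 7. Scale by 24: x₀ = -1584.
General solution x = x₀ + 961t; reducing mod 961 gives x = 338 (and y = -8578).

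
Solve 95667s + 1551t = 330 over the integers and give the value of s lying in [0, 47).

15

Euclid: 95667 = 61·1551 + 1056; 1551 = 1·1056 + 495; 1056 = 2·495 + 66; 495 = 7·66 + 33; 66 = 2·33 + 0 → gcd = 33; 330 = 33·10.
Back-substitution yields 95667·(-22) + 1551·(1357) = 33, so one solution is s = -22·10 = -220, t = 1357·10 = 13570.
Solutions in s differ by 1551/33 = 47; the one in [0, 47) is -220 mod 47 = 15.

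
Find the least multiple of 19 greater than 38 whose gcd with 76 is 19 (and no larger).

57

76 = 19·4. Any m with gcd(m, 76) = 19 is a multiple of 19, say 19s, with s coprime to 4.
Need s > 38/19, so s ≥ 3. First s ≥ 3 with gcd(s, 4) = 1 is s = 3. Thus m = 19·3 = 57.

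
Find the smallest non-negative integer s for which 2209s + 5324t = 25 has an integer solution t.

Reduce mod 5324: 2209s ≡ 25 (mod 5324). With g = gcd(2209, 5324) = 1 dividing 25, divide through: 2209s ≡ 25 (mod 5324).
Since gcd(2209, 5324) = 1, s ≡ 25·(2209)⁻¹ ≡ 2897 (mod 5324). Smallest non-negative: 2897.

2897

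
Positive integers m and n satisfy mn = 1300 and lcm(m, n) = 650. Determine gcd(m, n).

2

From gcd × lcm = mn: gcd = 1300 / 650 = 2.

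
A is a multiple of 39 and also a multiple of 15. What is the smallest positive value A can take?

gcd first: 39 = 2·15 + 9; 15 = 1·9 + 6; 9 = 1·6 + 3; 6 = 2·3 + 0 → gcd = 3
lcm = 39·15/gcd = 585/3 = 195

195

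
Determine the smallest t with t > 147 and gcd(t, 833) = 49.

Multiples of 49 above 147: 49·4, 49·5, … . Need the cofactor coprime to 833/49 = 17.
Checking s = 4, 5, … the first with gcd(s, 17) = 1 is s = 4, giving 196.

196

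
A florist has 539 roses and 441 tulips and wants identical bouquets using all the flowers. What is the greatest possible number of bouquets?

539 = 7² · 11
441 = 3² · 7²
Common: 7² = 49

49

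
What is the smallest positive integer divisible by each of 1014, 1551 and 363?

5766618

lcm(1014, 1551) = 1014·1551/gcd = 1572714/3 = 524238
lcm(524238, 363) = 524238·363/gcd = 190298394/33 = 5766618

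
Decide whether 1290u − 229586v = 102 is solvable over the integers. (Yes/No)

By Bézout, 1290u − 229586v = 102 has integer solutions iff gcd(1290, 229586) | 102.
Euclid: 229586 = 177·1290 + 1256; 1290 = 1·1256 + 34; 1256 = 36·34 + 32; 34 = 1·32 + 2; 32 = 16·2 + 0. gcd = 2; 102 mod 2 = 0. Yes.

Yes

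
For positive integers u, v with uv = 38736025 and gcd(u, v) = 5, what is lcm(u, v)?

7747205

gcd·lcm = product, so lcm = 38736025/5 = 7747205.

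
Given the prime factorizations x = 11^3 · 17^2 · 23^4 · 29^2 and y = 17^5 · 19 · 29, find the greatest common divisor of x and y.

8381

min exponent per shared prime: 17^2 · 29 = 8381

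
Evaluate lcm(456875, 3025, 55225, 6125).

5983765431875

456875 = 5⁴ · 17 · 43; 3025 = 5² · 11²; 55225 = 5² · 47²; 6125 = 5³ · 7²
lcm takes max exponent of each prime: 5⁴ · 7² · 11² · 17 · 43 · 47² = 5983765431875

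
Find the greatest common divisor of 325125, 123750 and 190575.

225

325125 = 3² · 5³ · 17²; 123750 = 2 · 3² · 5⁴ · 11; 190575 = 3² · 5² · 7 · 11²
gcd takes min exponent of each prime: 3² · 5² = 225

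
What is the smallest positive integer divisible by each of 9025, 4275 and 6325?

9025 = 5² · 19²; 4275 = 3² · 5² · 19; 6325 = 5² · 11 · 23
lcm takes max exponent of each prime: 3² · 5² · 11 · 19² · 23 = 20549925

20549925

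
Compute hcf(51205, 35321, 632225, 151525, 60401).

gcd(51205, 35321): 51205 = 1·35321 + 15884; 35321 = 2·15884 + 3553; 15884 = 4·3553 + 1672; 3553 = 2·1672 + 209; 1672 = 8·209 + 0 → 209
gcd(209, 632225): 632225 = 3025·209 + 0 → 209
gcd(209, 151525): 151525 = 725·209 + 0 → 209
gcd(209, 60401): 60401 = 289·209 + 0 → 209

209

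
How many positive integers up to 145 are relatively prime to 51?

51 = 3·17. Inclusion–exclusion on these primes:
145 − ⌊145/3⌋ − ⌊145/17⌋ + ⌊145/51⌋ = 91

91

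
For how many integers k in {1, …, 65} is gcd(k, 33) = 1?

Prime factors of 33: 3, 11. Count integers ≤ 65 divisible by none of them.
By inclusion–exclusion: 65 − ⌊65/3⌋ − ⌊65/11⌋ + ⌊65/33⌋ = 40.

40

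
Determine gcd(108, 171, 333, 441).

gcd(108, 171): 171 = 1·108 + 63; 108 = 1·63 + 45; 63 = 1·45 + 18; 45 = 2·18 + 9; 18 = 2·9 + 0 → 9
gcd(9, 333): 333 = 37·9 + 0 → 9
gcd(9, 441): 441 = 49·9 + 0 → 9

9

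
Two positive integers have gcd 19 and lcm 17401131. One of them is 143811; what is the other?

Using uv = gcd(u,v)·lcm(u,v) = 19·17401131 = 330621489, we get v = 330621489/143811 = 2299.

2299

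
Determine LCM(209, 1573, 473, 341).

39839371

209 = 11 · 19; 1573 = 11² · 13; 473 = 11 · 43; 341 = 11 · 31
lcm takes max exponent of each prime: 11² · 13 · 19 · 31 · 43 = 39839371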